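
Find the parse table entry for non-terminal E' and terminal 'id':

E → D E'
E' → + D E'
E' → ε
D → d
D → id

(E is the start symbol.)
Empty (error entry)

To find M[E', 'id'], we find productions for E' where 'id' is in the predict set (PREDICT(N → α) = (FIRST(α) \ {ε}) ∪ (FOLLOW(N) if α ⇒* ε)).

Relevant sets:
  FOLLOW(E') = { $ }

E' → + D E': PREDICT = { '+' }
E' → ε: PREDICT = { $ }

M[E', 'id'] is empty (no production applies)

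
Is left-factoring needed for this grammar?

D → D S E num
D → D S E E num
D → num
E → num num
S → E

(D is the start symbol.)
Yes, D has productions with common prefix 'D S E'

Left-factoring is needed when two productions for the same non-terminal
share a common prefix on the right-hand side.

Productions for D:
  D → D S E num
  D → D S E E num
  D → num

Found common prefix 'D S E' in productions for D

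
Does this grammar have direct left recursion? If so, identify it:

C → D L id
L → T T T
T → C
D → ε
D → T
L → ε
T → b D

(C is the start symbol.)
No direct left recursion

C → D L id: starts with D
L → T T T: starts with T
T → C: starts with C
D → ε: starts with ε
D → T: starts with T
L → ε: starts with ε
T → b D: starts with b

No direct left recursion found.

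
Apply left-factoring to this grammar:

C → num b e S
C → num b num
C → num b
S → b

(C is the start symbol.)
C → num b C'
C' → e S
C' → num
C' → ε
S → b

Left-factoring transforms A → αβ₁ | αβ₂ into A → αA' and A' → β₁ | β₂
(α is the longest common prefix among the alternatives). Repeat until
no nonterminal has two alternatives with a common prefix.

Round 1: C has alternatives sharing prefix 'num b'. Introduce C': C → num b C'
  Add: C' → e S
  Add: C' → num
  Add: C' → ε

No remaining common prefixes — done.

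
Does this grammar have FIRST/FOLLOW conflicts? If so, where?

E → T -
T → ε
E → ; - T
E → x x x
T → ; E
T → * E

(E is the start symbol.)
No FIRST/FOLLOW conflicts.

Nullable non-terminals: T.

T: nullable alternative(s) T → ε; FOLLOW(T) = { $, '-' }
  T → ε: FIRST \ {ε} = { } — this is the only nullable alternative, skip
  T → ; E: FIRST \ {ε} = { ';' } — disjoint from FOLLOW(T)
  T → * E: FIRST \ {ε} = { '*' } — disjoint from FOLLOW(T)

E has no nullable alternative, so no FIRST/FOLLOW check is needed there.

No FIRST/FOLLOW conflicts found.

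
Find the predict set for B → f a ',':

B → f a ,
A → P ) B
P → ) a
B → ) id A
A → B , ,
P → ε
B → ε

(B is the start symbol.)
PREDICT(B → f a ',') = (FIRST(RHS) \ {ε}) ∪ (FOLLOW(B) if ε ∈ FIRST(RHS), i.e. RHS ⇒* ε)
FIRST(f a ',') = { 'f' }
ε ∉ FIRST(f a ','), so FOLLOW(B) is not added.
PREDICT(B → f a ',') = { 'f' }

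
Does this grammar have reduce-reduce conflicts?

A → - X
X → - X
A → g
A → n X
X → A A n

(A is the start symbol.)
Yes — I10: [A → - X .] vs [X → - X .]

Augment with A' → A and build the canonical LR(0) collection (I0 = CLOSURE({[A' → . A]}), then GOTO on every symbol after a dot until no new states appear). It has 12 states:
  I0: { [A → . - X], [A → . g], [A → . n X], [A' → . A] }  — shift
  I1: { [A → - . X], [A → . - X], [A → . g], [A → . n X], [X → . - X], [X → . A A n] }  — shift
  I2: { [A' → A .] }  — accept
  I3: { [A → g .] }  — reduce
  I4: { [A → . - X], [A → . g], [A → . n X], [A → n . X], [X → . - X], [X → . A A n] }  — shift
  I5: { [A → - . X], [A → . - X], [A → . g], [A → . n X], [X → - . X], [X → . - X], [X → . A A n] }  — shift
  I6: { [A → . - X], [A → . g], [A → . n X], [X → A . A n] }  — shift
  I7: { [A → n X .] }  — reduce
  I8: { [X → A A . n] }  — shift
  I9: { [X → A A n .] }  — reduce
  I10: { [A → - X .], [X → - X .] }  — 2 reduces
  I11: { [A → - X .] }  — reduce

I10 contains complete items [A → - X .], [X → - X .] — reduce-reduce conflict.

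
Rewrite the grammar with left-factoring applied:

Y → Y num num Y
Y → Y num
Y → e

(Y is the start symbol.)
Y → Y num Y'
Y' → num Y
Y' → ε
Y → e

Left-factoring transforms A → αβ₁ | αβ₂ into A → αA' and A' → β₁ | β₂
(α is the longest common prefix among the alternatives). Repeat until
no nonterminal has two alternatives with a common prefix.

Round 1: Y has alternatives sharing prefix 'Y num'. Introduce Y': Y → Y num Y'
  Add: Y' → num Y
  Add: Y' → ε

No remaining common prefixes — done.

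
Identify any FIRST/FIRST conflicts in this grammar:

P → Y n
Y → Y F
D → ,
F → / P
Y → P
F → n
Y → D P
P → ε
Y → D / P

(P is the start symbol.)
Yes. Y → Y F / Y → P on { ',', '/', 'n' }; Y → Y F / Y → D P on { ',' }; Y → Y F / Y → D '/' P on { ',' }; Y → P / Y → D P on { ',' }; Y → P / Y → D '/' P on { ',' }; Y → D P / Y → D '/' P on { ',' }

A FIRST/FIRST conflict occurs when two productions N → α and N → β for the same non-terminal have FIRST(α) ∩ FIRST(β) ≠ ∅ (with ε ∈ FIRST of a nullable right-hand side, so two nullable alternatives also conflict).

FIRST sets of the non-terminals at (or reachable through a nullable prefix from) the front of some alternative:
  FIRST(Y) = { ',', '/', 'n', ε }
  FIRST(F) = { '/', 'n' }
  FIRST(P) = { ',', '/', 'n', ε }
  FIRST(D) = { ',' }

Productions for P:
  P → Y n: FIRST = { ',', '/', 'n' }
  P → ε: FIRST = { ε }
Productions for Y:
  Y → Y F: FIRST = { ',', '/', 'n' }
  Y → P: FIRST = { ',', '/', 'n', ε }
  Y → D P: FIRST = { ',' }
  Y → D / P: FIRST = { ',' }
Productions for F:
  F → / P: FIRST = { '/' }
  F → n: FIRST = { 'n' }
D has only one production, so no FIRST/FIRST conflict is possible there.

Conflict for Y: Y → Y F and Y → P
  Overlap: { ',', '/', 'n' }
Conflict for Y: Y → Y F and Y → D P
  Overlap: { ',' }
Conflict for Y: Y → Y F and Y → D / P
  Overlap: { ',' }
Conflict for Y: Y → P and Y → D P
  Overlap: { ',' }
Conflict for Y: Y → P and Y → D / P
  Overlap: { ',' }
Conflict for Y: Y → D P and Y → D / P
  Overlap: { ',' }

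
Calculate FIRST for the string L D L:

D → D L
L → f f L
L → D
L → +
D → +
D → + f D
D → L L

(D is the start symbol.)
{ '+', 'f' }

FIRST sets of the non-terminals involved (from the grammar, by fixed-point iteration):
  FIRST(L) = { '+', 'f' }

To compute FIRST(L D L), process the symbols left to right:
Symbol L is a non-terminal. Add FIRST(L) \ {ε} = { '+', 'f' }
L is not nullable (ε ∉ FIRST(L)), so stop here.
FIRST(L D L) = { '+', 'f' }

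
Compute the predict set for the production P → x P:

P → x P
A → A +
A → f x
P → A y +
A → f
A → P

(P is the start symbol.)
PREDICT(P → x P) = (FIRST(RHS) \ {ε}) ∪ (FOLLOW(P) if ε ∈ FIRST(RHS), i.e. RHS ⇒* ε)
FIRST(x P) = { 'x' }
ε ∉ FIRST(x P), so FOLLOW(P) is not added.
PREDICT(P → x P) = { 'x' }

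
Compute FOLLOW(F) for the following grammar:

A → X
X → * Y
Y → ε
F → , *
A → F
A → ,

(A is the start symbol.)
{ $ }

To compute FOLLOW(F), find every occurrence of F on a right-hand side N → α F β: add FIRST(β) \ {ε}, and if β is empty or nullable also add FOLLOW(N). Iterate to a fixed point.

In A → F: F is at the end, add FOLLOW(A)

The FOLLOW sets referred to above (computed the same way, to a fixed point):
  FOLLOW(A) = { $ }

Taking the union: FOLLOW(F) = { $ }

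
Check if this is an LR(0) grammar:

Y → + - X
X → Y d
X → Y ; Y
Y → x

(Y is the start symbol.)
A grammar is LR(0) if no state in the canonical LR(0) collection has:
  - both a shift item (dot before a terminal) and a complete item (shift-reduce conflict), or
  - two or more complete items (reduce-reduce conflict; the accept item [Y' → Y .] counts as a complete item here).

Augment with Y' → Y and build the canonical LR(0) collection (I0 = CLOSURE({[Y' → . Y]}), then GOTO on every symbol after a dot until no new states appear). It has 10 states:
  I0: { [Y → . + - X], [Y → . x], [Y' → . Y] }  — shift
  I1: { [Y → + . - X] }  — shift
  I2: { [Y' → Y .] }  — accept
  I3: { [Y → x .] }  — reduce
  I4: { [X → . Y ; Y], [X → . Y d], [Y → + - . X], [Y → . + - X], [Y → . x] }  — shift
  I5: { [Y → + - X .] }  — reduce
  I6: { [X → Y . ; Y], [X → Y . d] }  — shift
  I7: { [X → Y ; . Y], [Y → . + - X], [Y → . x] }  — shift
  I8: { [X → Y d .] }  — reduce
  I9: { [X → Y ; Y .] }  — reduce

Every state is either a pure shift/goto state or contains exactly one complete item and nothing to shift — no conflicts. The grammar is LR(0).

Answer: Yes, the grammar is LR(0)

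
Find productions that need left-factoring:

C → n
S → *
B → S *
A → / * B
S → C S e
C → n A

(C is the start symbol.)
Yes, C has productions with common prefix 'n'

Left-factoring is needed when two productions for the same non-terminal
share a common prefix on the right-hand side.

Productions for C:
  C → n
  C → n A
Productions for S:
  S → *
  S → C S e

Found common prefix 'n' in productions for C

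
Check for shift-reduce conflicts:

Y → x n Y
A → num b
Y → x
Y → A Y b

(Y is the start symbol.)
A shift-reduce conflict occurs when an LR(0) state has both:
  - a complete (reduce) item [A → α .] (dot at the end), and
  - a shift item [B → β . c γ] (dot before a terminal).

Augment with Y' → Y and build the canonical LR(0) collection (I0 = CLOSURE({[Y' → . Y]}), then GOTO on every symbol after a dot until no new states appear). It has 10 states:
  I0: { [A → . num b], [Y → . A Y b], [Y → . x n Y], [Y → . x], [Y' → . Y] }  — shift
  I1: { [A → . num b], [Y → . A Y b], [Y → . x n Y], [Y → . x], [Y → A . Y b] }  — shift
  I2: { [Y' → Y .] }  — accept
  I3: { [A → num . b] }  — shift
  I4: { [Y → x . n Y], [Y → x .] }  — shift, reduce
  I5: { [A → . num b], [Y → . A Y b], [Y → . x n Y], [Y → . x], [Y → x n . Y] }  — shift
  I6: { [Y → x n Y .] }  — reduce
  I7: { [A → num b .] }  — reduce
  I8: { [Y → A Y . b] }  — shift
  I9: { [Y → A Y b .] }  — reduce

I4 contains reduce item [Y → x .] and shift item [Y → x . n Y] — shift-reduce conflict.

Answer: Yes — I4: [Y → x .] vs [Y → x . n Y]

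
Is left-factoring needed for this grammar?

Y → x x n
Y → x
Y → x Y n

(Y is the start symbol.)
Yes, Y has productions with common prefix 'x'

Left-factoring is needed when two productions for the same non-terminal
share a common prefix on the right-hand side.

Productions for Y:
  Y → x x n
  Y → x
  Y → x Y n

Found common prefix 'x' in productions for Y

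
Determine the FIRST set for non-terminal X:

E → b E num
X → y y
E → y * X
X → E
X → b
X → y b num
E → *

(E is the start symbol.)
{ '*', 'b', 'y' }

FIRST sets of the other non-terminals involved (by the same procedure, iterated to a fixed point):
  FIRST(E) = { '*', 'b', 'y' }

From X → y y:
  - y is a terminal: add 'y' and stop
From X → E:
  - E is a non-terminal: add FIRST(E) \ {ε} = { '*', 'b', 'y' }
    E is not nullable, so stop
From X → b:
  - b is a terminal: add 'b' and stop
From X → y b num:
  - y is a terminal: add 'y' and stop

Collecting: FIRST(X) = { '*', 'b', 'y' }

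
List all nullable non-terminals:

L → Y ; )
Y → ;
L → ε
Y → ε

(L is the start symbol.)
{ 'L', 'Y' }

A non-terminal is nullable if it can derive ε (the empty string): either it has an ε-production, or it has a production whose right-hand side consists entirely of nullable non-terminals.

ε-productions: L → ε, Y → ε
So L, Y are immediately nullable.
Every non-terminal is now nullable.
Nullable = { 'L', 'Y' }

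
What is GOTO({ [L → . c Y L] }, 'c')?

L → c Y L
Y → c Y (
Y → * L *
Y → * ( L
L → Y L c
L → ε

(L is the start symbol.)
GOTO(I, 'c') = CLOSURE({ [A → αX.β] : [A → α.Xβ] ∈ I, X = 'c' })

Items with dot before 'c', with the dot advanced:
  [L → . c Y L] → [L → c . Y L]
Closure of the advanced items:
  [L → c . Y L] has the dot before Y: add [Y → . c Y (], [Y → . * L *], [Y → . * ( L]

GOTO = { [L → c . Y L], [Y → . * ( L], [Y → . * L *], [Y → . c Y (] }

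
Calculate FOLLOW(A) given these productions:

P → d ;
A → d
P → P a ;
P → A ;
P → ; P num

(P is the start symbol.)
{ ';' }

To compute FOLLOW(A), find every occurrence of A on a right-hand side N → α A β: add FIRST(β) \ {ε}, and if β is empty or nullable also add FOLLOW(N). Iterate to a fixed point.

In P → A ;: A is followed by ';', add FIRST(';') \ {ε} = { ';' }

Taking the union: FOLLOW(A) = { ';' }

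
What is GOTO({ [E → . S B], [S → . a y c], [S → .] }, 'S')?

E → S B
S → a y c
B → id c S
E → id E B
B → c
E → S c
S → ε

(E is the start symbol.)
GOTO(I, 'S') = CLOSURE({ [A → αX.β] : [A → α.Xβ] ∈ I, X = 'S' })

Items with dot before 'S', with the dot advanced:
  [E → . S B] → [E → S . B]
Closure of the advanced items:
  [E → S . B] has the dot before B: add [B → . id c S], [B → . c]

GOTO = { [B → . c], [B → . id c S], [E → S . B] }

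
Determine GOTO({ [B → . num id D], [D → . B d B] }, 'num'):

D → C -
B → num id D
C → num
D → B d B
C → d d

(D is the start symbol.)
GOTO(I, 'num') = CLOSURE({ [A → αX.β] : [A → α.Xβ] ∈ I, X = 'num' })

Items with dot before 'num', with the dot advanced:
  [B → . num id D] → [B → num . id D]
Closure adds nothing (no advanced item has the dot before a non-terminal).

GOTO = { [B → num . id D] }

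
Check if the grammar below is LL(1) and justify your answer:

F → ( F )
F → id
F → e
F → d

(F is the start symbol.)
Yes, the grammar is LL(1).

A grammar is LL(1) if for each non-terminal N with multiple productions, the predict sets of those productions are pairwise disjoint, where PREDICT(N → α) = (FIRST(α) \ {ε}) ∪ (FOLLOW(N) if α ⇒* ε).

For F:
  PREDICT(F → '(' F ')') = { '(' }
  PREDICT(F → id) = { 'id' }
  PREDICT(F → e) = { 'e' }
  PREDICT(F → d) = { 'd' }

All predict sets are disjoint. The grammar IS LL(1).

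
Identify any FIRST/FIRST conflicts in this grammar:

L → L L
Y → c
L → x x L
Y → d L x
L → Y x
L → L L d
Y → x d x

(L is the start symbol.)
A FIRST/FIRST conflict occurs when two productions N → α and N → β for the same non-terminal have FIRST(α) ∩ FIRST(β) ≠ ∅ (with ε ∈ FIRST of a nullable right-hand side, so two nullable alternatives also conflict).

FIRST sets of the non-terminals at (or reachable through a nullable prefix from) the front of some alternative:
  FIRST(L) = { 'c', 'd', 'x' }
  FIRST(Y) = { 'c', 'd', 'x' }

Productions for L:
  L → L L: FIRST = { 'c', 'd', 'x' }
  L → x x L: FIRST = { 'x' }
  L → Y x: FIRST = { 'c', 'd', 'x' }
  L → L L d: FIRST = { 'c', 'd', 'x' }
Productions for Y:
  Y → c: FIRST = { 'c' }
  Y → d L x: FIRST = { 'd' }
  Y → x d x: FIRST = { 'x' }

Conflict for L: L → L L and L → x x L
  Overlap: { 'x' }
Conflict for L: L → L L and L → Y x
  Overlap: { 'c', 'd', 'x' }
Conflict for L: L → L L and L → L L d
  Overlap: { 'c', 'd', 'x' }
Conflict for L: L → x x L and L → Y x
  Overlap: { 'x' }
Conflict for L: L → x x L and L → L L d
  Overlap: { 'x' }
Conflict for L: L → Y x and L → L L d
  Overlap: { 'c', 'd', 'x' }

Answer: Yes. L → L L / L → x x L on { 'x' }; L → L L / L → Y x on { 'c', 'd', 'x' }; L → L L / L → L L d on { 'c', 'd', 'x' }; L → x x L / L → Y x on { 'x' }; L → x x L / L → L L d on { 'x' }; L → Y x / L → L L d on { 'c', 'd', 'x' }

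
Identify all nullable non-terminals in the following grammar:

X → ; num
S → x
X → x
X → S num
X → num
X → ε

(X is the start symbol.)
ε-productions: X → ε
So X is immediately nullable.
No further non-terminal can be added: every production for the remaining non-terminals contains a terminal or a non-nullable non-terminal.
Nullable = { 'X' }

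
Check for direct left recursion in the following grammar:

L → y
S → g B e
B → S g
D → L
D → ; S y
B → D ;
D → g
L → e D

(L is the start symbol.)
Direct left recursion occurs when N → N α for some non-terminal N (the right-hand side begins with the left-hand side itself).

L → y: starts with y
S → g B e: starts with g
B → S g: starts with S
D → L: starts with L
D → ; S y: starts with ';'
B → D ;: starts with D
D → g: starts with g
L → e D: starts with e

No direct left recursion found.

Answer: No direct left recursion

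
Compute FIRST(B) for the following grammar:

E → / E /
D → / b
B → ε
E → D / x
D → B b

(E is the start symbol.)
From B → ε:
  - ε-production, so ε ∈ FIRST(B)

Collecting: FIRST(B) = { ε }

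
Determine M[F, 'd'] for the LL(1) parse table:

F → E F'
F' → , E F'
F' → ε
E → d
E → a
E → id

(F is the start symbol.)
F → E F'

To find M[F, 'd'], we find productions for F where 'd' is in the predict set (PREDICT(N → α) = (FIRST(α) \ {ε}) ∪ (FOLLOW(N) if α ⇒* ε)).

Relevant sets:
  FIRST(E) = { 'a', 'd', 'id' }

F → E F': PREDICT = { 'a', 'd', 'id' }
  'd' is in predict set, so this production goes in M[F, 'd']

M[F, 'd'] = F → E F'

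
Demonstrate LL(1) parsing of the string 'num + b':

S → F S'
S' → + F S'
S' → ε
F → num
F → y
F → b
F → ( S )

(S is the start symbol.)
Stack is shown with the top on the left.

Stack     Input      Action
---------------------------
S $       num + b $  output S → F S'
F S' $    num + b $  output F → num
num S' $  num + b $  match 'num'
S' $      + b $      output S' → + F S'
+ F S' $  + b $      match '+'
F S' $    b $        output F → b
b S' $    b $        match 'b'
S' $      $          output S' → ε
$         $          accept

The string is accepted.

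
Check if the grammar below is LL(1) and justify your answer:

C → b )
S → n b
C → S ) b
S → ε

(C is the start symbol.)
Yes, the grammar is LL(1).

A grammar is LL(1) if for each non-terminal N with multiple productions, the predict sets of those productions are pairwise disjoint, where PREDICT(N → α) = (FIRST(α) \ {ε}) ∪ (FOLLOW(N) if α ⇒* ε).

Relevant sets:
  FIRST(S) = { 'n', ε }
  FOLLOW(S) = { ')' }

For C:
  PREDICT(C → b ')') = { 'b' }
  PREDICT(C → S ')' b) = { ')', 'n' }
For S:
  PREDICT(S → n b) = { 'n' }
  PREDICT(S → ε) = { ')' }

All predict sets are disjoint. The grammar IS LL(1).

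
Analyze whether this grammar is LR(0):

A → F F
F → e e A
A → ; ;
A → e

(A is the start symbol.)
No. Shift-reduce conflict between [A → e .] and [F → e . e A]

Augment with A' → A and build the canonical LR(0) collection (I0 = CLOSURE({[A' → . A]}), then GOTO on every symbol after a dot until no new states appear). It has 10 states:
  I0: { [A → . ; ;], [A → . F F], [A → . e], [A' → . A], [F → . e e A] }  — shift
  I1: { [A → ; . ;] }  — shift
  I2: { [A' → A .] }  — accept
  I3: { [A → F . F], [F → . e e A] }  — shift
  I4: { [A → e .], [F → e . e A] }  — shift, reduce
  I5: { [A → . ; ;], [A → . F F], [A → . e], [F → . e e A], [F → e e . A] }  — shift
  I6: { [F → e e A .] }  — reduce
  I7: { [A → F F .] }  — reduce
  I8: { [F → e . e A] }  — shift
  I9: { [A → ; ; .] }  — reduce

Conflict in state I4:
  Shift-reduce conflict between [A → e .] and [F → e . e A]
So the grammar is NOT LR(0).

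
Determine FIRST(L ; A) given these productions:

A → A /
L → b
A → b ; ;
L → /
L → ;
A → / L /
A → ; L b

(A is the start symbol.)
FIRST sets of the non-terminals involved (from the grammar, by fixed-point iteration):
  FIRST(L) = { '/', ';', 'b' }

To compute FIRST(L ; A), process the symbols left to right:
Symbol L is a non-terminal. Add FIRST(L) \ {ε} = { '/', ';', 'b' }
L is not nullable (ε ∉ FIRST(L)), so stop here.
FIRST(L ; A) = { '/', ';', 'b' }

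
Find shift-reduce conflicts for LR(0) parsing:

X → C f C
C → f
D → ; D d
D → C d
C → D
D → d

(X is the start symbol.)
Yes — I9: [X → C f C .] vs [D → C . d]; I11: [C → D .] vs [D → ; D . d]

A shift-reduce conflict occurs when an LR(0) state has both:
  - a complete (reduce) item [A → α .] (dot at the end), and
  - a shift item [B → β . c γ] (dot before a terminal).

Augment with X' → X and build the canonical LR(0) collection (I0 = CLOSURE({[X' → . X]}), then GOTO on every symbol after a dot until no new states appear). It has 13 states:
  I0: { [C → . D], [C → . f], [D → . ; D d], [D → . C d], [D → . d], [X → . C f C], [X' → . X] }  — shift
  I1: { [C → . D], [C → . f], [D → . ; D d], [D → . C d], [D → . d], [D → ; . D d] }  — shift
  I2: { [D → C . d], [X → C . f C] }  — shift
  I3: { [C → D .] }  — reduce
  I4: { [X' → X .] }  — accept
  I5: { [D → d .] }  — reduce
  I6: { [C → f .] }  — reduce
  I7: { [D → C d .] }  — reduce
  I8: { [C → . D], [C → . f], [D → . ; D d], [D → . C d], [D → . d], [X → C f . C] }  — shift
  I9: { [D → C . d], [X → C f C .] }  — shift, reduce
  I10: { [D → C . d] }  — shift
  I11: { [C → D .], [D → ; D . d] }  — shift, reduce
  I12: { [D → ; D d .] }  — reduce

I9 contains reduce item [X → C f C .] and shift item [D → C . d] — shift-reduce conflict.
I11 contains reduce item [C → D .] and shift item [D → ; D . d] — shift-reduce conflict.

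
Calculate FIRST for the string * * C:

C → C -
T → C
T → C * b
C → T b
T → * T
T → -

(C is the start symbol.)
{ '*' }

To compute FIRST(* * C), process the symbols left to right:
Symbol * is a terminal. Add '*' and stop.
FIRST(* * C) = { '*' }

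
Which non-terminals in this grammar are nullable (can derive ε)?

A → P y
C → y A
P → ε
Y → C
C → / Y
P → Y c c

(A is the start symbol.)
ε-productions: P → ε
So P is immediately nullable.
No further non-terminal can be added: every production for the remaining non-terminals contains a terminal or a non-nullable non-terminal.
Nullable = { 'P' }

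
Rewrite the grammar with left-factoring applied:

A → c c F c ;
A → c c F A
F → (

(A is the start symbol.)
Left-factoring transforms A → αβ₁ | αβ₂ into A → αA' and A' → β₁ | β₂
(α is the longest common prefix among the alternatives). Repeat until
no nonterminal has two alternatives with a common prefix.

Round 1: A has alternatives sharing prefix 'c c F'. Introduce A': A → c c F A'
  Add: A' → c ;
  Add: A' → A

No remaining common prefixes — done.

Resulting grammar:
A → c c F A'
A' → c ;
A' → A
F → (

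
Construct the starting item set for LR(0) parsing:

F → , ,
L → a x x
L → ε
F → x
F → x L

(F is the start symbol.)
First, augment the grammar with F' → F
I₀ = CLOSURE({ [F' → . F] }):
  [F' → . F] has the dot before F: add [F → . , ,], [F → . x], [F → . x L]
No further items can be added.

I₀ = { [F → . , ,], [F → . x L], [F → . x], [F' → . F] }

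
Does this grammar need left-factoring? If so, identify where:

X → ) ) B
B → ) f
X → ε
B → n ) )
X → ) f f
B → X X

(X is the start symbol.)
Yes, X has productions with common prefix ')'

Left-factoring is needed when two productions for the same non-terminal
share a common prefix on the right-hand side.

Productions for X:
  X → ) ) B
  X → ε
  X → ) f f
Productions for B:
  B → ) f
  B → n ) )
  B → X X

Found common prefix ')' in productions for X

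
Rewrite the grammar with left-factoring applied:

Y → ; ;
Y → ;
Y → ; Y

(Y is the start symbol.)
Left-factoring transforms A → αβ₁ | αβ₂ into A → αA' and A' → β₁ | β₂
(α is the longest common prefix among the alternatives). Repeat until
no nonterminal has two alternatives with a common prefix.

Round 1: Y has alternatives sharing prefix ';'. Introduce Y': Y → ; Y'
  Add: Y' → ;
  Add: Y' → ε
  Add: Y' → Y

No remaining common prefixes — done.

Resulting grammar:
Y → ; Y'
Y' → ;
Y' → ε
Y' → Y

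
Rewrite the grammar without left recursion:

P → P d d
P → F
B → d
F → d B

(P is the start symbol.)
P → F P'
P' → d d P'
P' → ε
B → d
F → d B

P is directly left-recursive. The standard transformation for
  A → A α₁ | ... | A α_m | β₁ | ... | β_n
is
  A  → β₁ A' | ... | β_n A'
  A' → α₁ A' | ... | α_m A' | ε

P → F becomes P → F P'
P → P d d becomes P' → d d P'
Add P' → ε

Productions for other non-terminals are unchanged:
  B → d
  F → d B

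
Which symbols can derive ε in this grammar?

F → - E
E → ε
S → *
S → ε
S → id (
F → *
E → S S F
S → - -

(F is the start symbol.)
{ 'E', 'S' }

A non-terminal is nullable if it can derive ε (the empty string): either it has an ε-production, or it has a production whose right-hand side consists entirely of nullable non-terminals.

ε-productions: E → ε, S → ε
So E, S are immediately nullable.
No further non-terminal can be added: every production for the remaining non-terminals contains a terminal or a non-nullable non-terminal.
Nullable = { 'E', 'S' }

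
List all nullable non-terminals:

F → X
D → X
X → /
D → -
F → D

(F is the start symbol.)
There are no ε-productions, so no non-terminal can derive ε.
No non-terminals are nullable.

Answer: None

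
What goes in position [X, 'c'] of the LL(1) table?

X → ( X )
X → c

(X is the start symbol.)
X → c

To find M[X, 'c'], we find productions for X where 'c' is in the predict set (PREDICT(N → α) = (FIRST(α) \ {ε}) ∪ (FOLLOW(N) if α ⇒* ε)).

X → ( X ): PREDICT = { '(' }
X → c: PREDICT = { 'c' }
  'c' is in predict set, so this production goes in M[X, 'c']

M[X, 'c'] = X → c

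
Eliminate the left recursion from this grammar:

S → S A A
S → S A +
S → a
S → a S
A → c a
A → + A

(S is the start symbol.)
S is directly left-recursive. The standard transformation for
  A → A α₁ | ... | A α_m | β₁ | ... | β_n
is
  A  → β₁ A' | ... | β_n A'
  A' → α₁ A' | ... | α_m A' | ε

S → a becomes S → a S'
S → a S becomes S → a S S'
S → S A A becomes S' → A A S'
S → S A + becomes S' → A + S'
Add S' → ε

Productions for other non-terminals are unchanged:
  A → c a
  A → + A

Resulting grammar:
S → a S'
S → a S S'
S' → A A S'
S' → A + S'
S' → ε
A → c a
A → + A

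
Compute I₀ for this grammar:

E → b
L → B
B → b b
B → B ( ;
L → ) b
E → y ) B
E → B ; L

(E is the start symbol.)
{ [B → . B ( ;], [B → . b b], [E → . B ; L], [E → . b], [E → . y ) B], [E' → . E] }

First, augment the grammar with E' → E
I₀ = CLOSURE({ [E' → . E] }):
  [E' → . E] has the dot before E: add [E → . b], [E → . y ) B], [E → . B ; L]
  [E → . B ; L] has the dot before B: add [B → . b b], [B → . B ( ;]
No further items can be added.

I₀ = { [B → . B ( ;], [B → . b b], [E → . B ; L], [E → . b], [E → . y ) B], [E' → . E] }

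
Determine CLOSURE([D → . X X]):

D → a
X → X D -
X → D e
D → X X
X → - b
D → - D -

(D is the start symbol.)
To compute CLOSURE, for each item [A → α.Bβ] where B is a non-terminal, add [B → .γ] for all productions B → γ; repeat for the newly added items until nothing changes.

Start with: [D → . X X]
  [D → . X X] has the dot before X: add [X → . X D -], [X → . D e], [X → . - b]
  [X → . D e] has the dot before D: add [D → . a], [D → . - D -]
No further items can be added.

CLOSURE = { [D → . - D -], [D → . X X], [D → . a], [X → . - b], [X → . D e], [X → . X D -] }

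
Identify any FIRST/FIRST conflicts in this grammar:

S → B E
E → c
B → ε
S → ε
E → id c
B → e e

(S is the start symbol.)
No FIRST/FIRST conflicts.

A FIRST/FIRST conflict occurs when two productions N → α and N → β for the same non-terminal have FIRST(α) ∩ FIRST(β) ≠ ∅ (with ε ∈ FIRST of a nullable right-hand side, so two nullable alternatives also conflict).

FIRST sets of the non-terminals at (or reachable through a nullable prefix from) the front of some alternative:
  FIRST(B) = { 'e', ε }
  FIRST(E) = { 'c', 'id' }

Productions for S:
  S → B E: FIRST = { 'c', 'e', 'id' }
  S → ε: FIRST = { ε }
Productions for E:
  E → c: FIRST = { 'c' }
  E → id c: FIRST = { 'id' }
Productions for B:
  B → ε: FIRST = { ε }
  B → e e: FIRST = { 'e' }

All alternatives of each non-terminal have pairwise disjoint FIRST sets.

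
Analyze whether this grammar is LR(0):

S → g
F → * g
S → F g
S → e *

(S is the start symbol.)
A grammar is LR(0) if no state in the canonical LR(0) collection has:
  - both a shift item (dot before a terminal) and a complete item (shift-reduce conflict), or
  - two or more complete items (reduce-reduce conflict; the accept item [S' → S .] counts as a complete item here).

Augment with S' → S and build the canonical LR(0) collection (I0 = CLOSURE({[S' → . S]}), then GOTO on every symbol after a dot until no new states appear). It has 9 states:
  I0: { [F → . * g], [S → . F g], [S → . e *], [S → . g], [S' → . S] }  — shift
  I1: { [F → * . g] }  — shift
  I2: { [S → F . g] }  — shift
  I3: { [S' → S .] }  — accept
  I4: { [S → e . *] }  — shift
  I5: { [S → g .] }  — reduce
  I6: { [S → e * .] }  — reduce
  I7: { [S → F g .] }  — reduce
  I8: { [F → * g .] }  — reduce

Every state is either a pure shift/goto state or contains exactly one complete item and nothing to shift — no conflicts. The grammar is LR(0).

Answer: Yes, the grammar is LR(0)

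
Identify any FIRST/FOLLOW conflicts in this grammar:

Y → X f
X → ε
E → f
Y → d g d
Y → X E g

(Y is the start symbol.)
No FIRST/FOLLOW conflicts.

A FIRST/FOLLOW conflict occurs when a non-terminal N has a nullable alternative N → β (β ⇒* ε) and another alternative N → α with FIRST(α) ∩ FOLLOW(N) ≠ ∅: on such a lookahead the parser cannot decide between expanding α and letting N vanish via β.

Nullable non-terminals: X.
X has a nullable alternative but only one production, so nothing to check.

E, Y have no nullable alternative, so no FIRST/FOLLOW check is needed there.

No FIRST/FOLLOW conflicts found.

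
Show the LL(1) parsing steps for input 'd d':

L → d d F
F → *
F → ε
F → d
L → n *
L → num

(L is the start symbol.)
Stack is shown with the top on the left.

Stack    Input  Action
----------------------
L $      d d $  output L → d d F
d d F $  d d $  match 'd'
d F $    d $    match 'd'
F $      $      output F → ε
$        $      accept

The string is accepted.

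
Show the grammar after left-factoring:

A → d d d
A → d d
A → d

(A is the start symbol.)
Left-factoring transforms A → αβ₁ | αβ₂ into A → αA' and A' → β₁ | β₂
(α is the longest common prefix among the alternatives). Repeat until
no nonterminal has two alternatives with a common prefix.

Round 1: A has alternatives sharing prefix 'd'. Introduce A': A → d A'
  Add: A' → d d
  Add: A' → d
  Add: A' → ε

Round 2: A' has alternatives sharing prefix 'd'. Introduce A'': A' → d A''
  Add: A'' → d
  Add: A'' → ε

No remaining common prefixes — done.

Resulting grammar:
A → d A'
A' → d A''
A'' → d
A'' → ε
A' → ε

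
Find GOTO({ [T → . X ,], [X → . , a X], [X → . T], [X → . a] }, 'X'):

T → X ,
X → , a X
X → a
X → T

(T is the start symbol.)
{ [T → X . ,] }

GOTO(I, 'X') = CLOSURE({ [A → αX.β] : [A → α.Xβ] ∈ I, X = 'X' })

Items with dot before 'X', with the dot advanced:
  [T → . X ,] → [T → X . ,]
Closure adds nothing (no advanced item has the dot before a non-terminal).

GOTO = { [T → X . ,] }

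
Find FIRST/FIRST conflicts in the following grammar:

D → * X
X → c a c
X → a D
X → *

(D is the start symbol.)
No FIRST/FIRST conflicts.

A FIRST/FIRST conflict occurs when two productions N → α and N → β for the same non-terminal have FIRST(α) ∩ FIRST(β) ≠ ∅ (with ε ∈ FIRST of a nullable right-hand side, so two nullable alternatives also conflict).

Productions for X:
  X → c a c: FIRST = { 'c' }
  X → a D: FIRST = { 'a' }
  X → *: FIRST = { '*' }
D has only one production, so no FIRST/FIRST conflict is possible there.

All alternatives of each non-terminal have pairwise disjoint FIRST sets.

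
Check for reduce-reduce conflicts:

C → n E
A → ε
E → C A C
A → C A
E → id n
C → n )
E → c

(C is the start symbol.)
No reduce-reduce conflicts

A reduce-reduce conflict occurs when an LR(0) state has two complete items [A → α .] and [B → β .] — both call for a reduction, and with no lookahead the parser cannot choose between them.

Augment with C' → C and build the canonical LR(0) collection (I0 = CLOSURE({[C' → . C]}), then GOTO on every symbol after a dot until no new states appear). It has 13 states:
  I0: { [C → . n )], [C → . n E], [C' → . C] }  — shift
  I1: { [C' → C .] }  — accept
  I2: { [C → . n )], [C → . n E], [C → n . )], [C → n . E], [E → . C A C], [E → . c], [E → . id n] }  — shift
  I3: { [C → n ) .] }  — reduce
  I4: { [A → . C A], [A → .], [C → . n )], [C → . n E], [E → C . A C] }  — shift, reduce
  I5: { [C → n E .] }  — reduce
  I6: { [E → c .] }  — reduce
  I7: { [E → id . n] }  — shift
  I8: { [E → id n .] }  — reduce
  I9: { [C → . n )], [C → . n E], [E → C A . C] }  — shift
  I10: { [A → . C A], [A → .], [A → C . A], [C → . n )], [C → . n E] }  — shift, reduce
  I11: { [A → C A .] }  — reduce
  I12: { [E → C A C .] }  — reduce

No state contains more than one complete item.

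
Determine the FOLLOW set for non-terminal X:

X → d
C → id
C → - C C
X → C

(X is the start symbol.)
{ $ }

To compute FOLLOW(X), find every occurrence of X on a right-hand side N → α X β: add FIRST(β) \ {ε}, and if β is empty or nullable also add FOLLOW(N). Iterate to a fixed point.

X is the start symbol, so $ ∈ FOLLOW(X).
X does not occur on any right-hand side.

Taking the union: FOLLOW(X) = { $ }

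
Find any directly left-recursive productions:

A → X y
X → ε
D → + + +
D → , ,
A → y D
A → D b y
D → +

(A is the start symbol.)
Direct left recursion occurs when N → N α for some non-terminal N (the right-hand side begins with the left-hand side itself).

A → X y: starts with X
X → ε: starts with ε
D → + + +: starts with '+'
D → , ,: starts with ','
A → y D: starts with y
A → D b y: starts with D
D → +: starts with '+'

No direct left recursion found.

Answer: No direct left recursion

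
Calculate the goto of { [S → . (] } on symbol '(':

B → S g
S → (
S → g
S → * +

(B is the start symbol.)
GOTO(I, '(') = CLOSURE({ [A → αX.β] : [A → α.Xβ] ∈ I, X = '(' })

Items with dot before '(', with the dot advanced:
  [S → . (] → [S → ( .]
Closure adds nothing (no advanced item has the dot before a non-terminal).

GOTO = { [S → ( .] }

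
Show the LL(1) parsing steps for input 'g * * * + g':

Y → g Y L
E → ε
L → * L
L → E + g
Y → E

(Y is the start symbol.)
LL(1) parsing maintains a stack (initially the start symbol over $) and the input. At each step: if the stack top is a terminal, match it against the current input token; if it is a non-terminal N, replace it with the RHS of M[N, lookahead] (the unique production whose predict set contains the lookahead).

Stack is shown with the top on the left.

Stack    Input          Action
------------------------------
Y $      g * * * + g $  output Y → g Y L
g Y L $  g * * * + g $  match 'g'
Y L $    * * * + g $    output Y → E
E L $    * * * + g $    output E → ε
L $      * * * + g $    output L → * L
* L $    * * * + g $    match '*'
L $      * * + g $      output L → * L
* L $    * * + g $      match '*'
L $      * + g $        output L → * L
* L $    * + g $        match '*'
L $      + g $          output L → E + g
E + g $  + g $          output E → ε
+ g $    + g $          match '+'
g $      g $            match 'g'
$        $              accept

The string is accepted.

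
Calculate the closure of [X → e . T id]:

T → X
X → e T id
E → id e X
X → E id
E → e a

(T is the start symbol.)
{ [E → . e a], [E → . id e X], [T → . X], [X → . E id], [X → . e T id], [X → e . T id] }

To compute CLOSURE, for each item [A → α.Bβ] where B is a non-terminal, add [B → .γ] for all productions B → γ; repeat for the newly added items until nothing changes.

Start with: [X → e . T id]
  [X → e . T id] has the dot before T: add [T → . X]
  [T → . X] has the dot before X: add [X → . e T id], [X → . E id]
  [X → . E id] has the dot before E: add [E → . id e X], [E → . e a]
No further items can be added.

CLOSURE = { [E → . e a], [E → . id e X], [T → . X], [X → . E id], [X → . e T id], [X → e . T id] }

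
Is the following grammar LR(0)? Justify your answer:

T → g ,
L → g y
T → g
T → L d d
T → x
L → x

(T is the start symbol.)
No. Shift-reduce conflict between [T → g .] and [L → g . y]

A grammar is LR(0) if no state in the canonical LR(0) collection has:
  - both a shift item (dot before a terminal) and a complete item (shift-reduce conflict), or
  - two or more complete items (reduce-reduce conflict; the accept item [T' → T .] counts as a complete item here).

Augment with T' → T and build the canonical LR(0) collection (I0 = CLOSURE({[T' → . T]}), then GOTO on every symbol after a dot until no new states appear). It has 9 states:
  I0: { [L → . g y], [L → . x], [T → . L d d], [T → . g ,], [T → . g], [T → . x], [T' → . T] }  — shift
  I1: { [T → L . d d] }  — shift
  I2: { [T' → T .] }  — accept
  I3: { [L → g . y], [T → g . ,], [T → g .] }  — shift, reduce
  I4: { [L → x .], [T → x .] }  — 2 reduces
  I5: { [T → g , .] }  — reduce
  I6: { [L → g y .] }  — reduce
  I7: { [T → L d . d] }  — shift
  I8: { [T → L d d .] }  — reduce

Conflict in state I3:
  Shift-reduce conflict between [T → g .] and [L → g . y]
So the grammar is NOT LR(0).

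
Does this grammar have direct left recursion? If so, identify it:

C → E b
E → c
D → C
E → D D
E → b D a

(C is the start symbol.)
No direct left recursion

Direct left recursion occurs when N → N α for some non-terminal N (the right-hand side begins with the left-hand side itself).

C → E b: starts with E
E → c: starts with c
D → C: starts with C
E → D D: starts with D
E → b D a: starts with b

No direct left recursion found.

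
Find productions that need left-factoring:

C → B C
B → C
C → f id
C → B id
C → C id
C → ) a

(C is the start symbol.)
Left-factoring is needed when two productions for the same non-terminal
share a common prefix on the right-hand side.

Productions for C:
  C → B C
  C → f id
  C → B id
  C → C id
  C → ) a

Found common prefix 'B' in productions for C

Answer: Yes, C has productions with common prefix 'B'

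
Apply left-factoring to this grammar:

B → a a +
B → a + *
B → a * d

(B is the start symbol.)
Left-factoring transforms A → αβ₁ | αβ₂ into A → αA' and A' → β₁ | β₂
(α is the longest common prefix among the alternatives). Repeat until
no nonterminal has two alternatives with a common prefix.

Round 1: B has alternatives sharing prefix 'a'. Introduce B': B → a B'
  Add: B' → a +
  Add: B' → + *
  Add: B' → * d

No remaining common prefixes — done.

Resulting grammar:
B → a B'
B' → a +
B' → + *
B' → * d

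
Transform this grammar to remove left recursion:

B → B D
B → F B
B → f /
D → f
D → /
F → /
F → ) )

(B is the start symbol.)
B is directly left-recursive. The standard transformation for
  A → A α₁ | ... | A α_m | β₁ | ... | β_n
is
  A  → β₁ A' | ... | β_n A'
  A' → α₁ A' | ... | α_m A' | ε

B → F B becomes B → F B B'
B → f / becomes B → f / B'
B → B D becomes B' → D B'
Add B' → ε

Productions for other non-terminals are unchanged:
  D → f
  D → /
  F → /
  F → ) )

Resulting grammar:
B → F B B'
B → f / B'
B' → D B'
B' → ε
D → f
D → /
F → /
F → ) )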